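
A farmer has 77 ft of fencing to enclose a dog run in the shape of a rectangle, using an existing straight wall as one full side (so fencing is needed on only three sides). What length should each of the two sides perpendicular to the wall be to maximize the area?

Let the sides perpendicular to the wall have length x and the parallel side y, so 2x + y = 77 and the area is A = xy = x(77 − 2x).
A'(x) = 77 − 4x = 0 gives x = 77/4, and A''(x) = −4 < 0 confirms a maximum.
Then y = 77 − 2·77/4 = 77/2 and A = 5929/8.

77/4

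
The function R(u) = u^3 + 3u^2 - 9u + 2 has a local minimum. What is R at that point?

-3

Critical points: R'(u) = 3u^2 + 6u - 9 vanishes at u = -3, 1.
Since R''(u) = 6u + 6, we get R''(-3) = -12 < 0 ⇒ local maximum; R''(1) = 12 > 0 ⇒ local minimum.
Thus R has its local minimum at u = 1, with value -3.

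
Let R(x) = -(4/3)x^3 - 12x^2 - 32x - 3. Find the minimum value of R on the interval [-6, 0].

-3

Differentiating, R'(x) = -4x^2 - 24x - 32; which vanishes at x = -4 and x = -2.
Compare values at every candidate in [-6, 0]: R(-6) = 45,  R(-4) = 55/3,  R(-2) = 71/3,  R(0) = -3.
Hence the absolute minimum is -3 at x = 0.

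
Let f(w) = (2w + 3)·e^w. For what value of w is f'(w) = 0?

By the product rule, f'(w) = (2w + 5)·e^w. Since e^w > 0, the only critical point is w = -5/2.
f''(-5/2) has the same sign as 2 > 0, so this is a local minimum.
f(-5/2) = (-2)·e^(-5/2) ≈ -0.1642.

-5/2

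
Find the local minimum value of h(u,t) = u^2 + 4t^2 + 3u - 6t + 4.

∂h/∂u = 2u + 3 = 0 and ∂h/∂t = 8t - 6 = 0, so (u, t) = (-3/2, 3/4).
The Hessian has h_{uu} = 2, h_{tt} = 8, h_{ut} = 0, giving D = 16 > 0 with h_{uu} > 0, so the point is a local minimum.
h(-3/2, 3/4) = -1/2.

-1/2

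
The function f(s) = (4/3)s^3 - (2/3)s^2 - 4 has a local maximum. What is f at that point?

-4

f'(s) = 4s^2 - (4/3)s. Setting f'(s) = 0 gives s ∈ {0, 1/3}.
Since f''(s) = 8s - 4/3, we get f''(0) = -4/3 < 0 ⇒ local maximum; f''(1/3) = 4/3 > 0 ⇒ local minimum.
So the local maximum value is f(0) = -4.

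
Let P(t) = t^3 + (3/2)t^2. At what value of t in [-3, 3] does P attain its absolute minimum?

The derivative is 3t^2 + 3t, which vanishes at t = -1 and t = 0.
Compare values at every candidate in [-3, 3]: P(-3) = -27/2,  P(-1) = 1/2,  P(0) = 0,  P(3) = 81/2.
The minimum over the interval is -27/2, attained at t = -3.

-3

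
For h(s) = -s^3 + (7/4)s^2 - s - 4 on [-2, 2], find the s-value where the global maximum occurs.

-2

h'(s) = -3s^2 + (7/2)s - 1, which vanishes at s = 1/2 and s = 2/3.
Candidates: h(-2) = 13,  h(1/2) = -67/16,  h(2/3) = -113/27,  h(2) = -7.
So the maximum is h(-2) = 13.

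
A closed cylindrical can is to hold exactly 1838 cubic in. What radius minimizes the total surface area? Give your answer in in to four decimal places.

With radius r and height h, πr²h = 1838 so h = 1838/(πr²), and S(r) = 2πr² + 2πrh = 2πr² + 2·1838/r.
S'(r) = 4πr − 2·1838/r² = 0 ⇒ r³ = 1838/(2π), so r ≈ 6.6383 and h = 2r ≈ 13.2765.
S''(r) = 4π + 4·1838/r³ > 0, so this is the minimum; S ≈ 830.6375.

6.6383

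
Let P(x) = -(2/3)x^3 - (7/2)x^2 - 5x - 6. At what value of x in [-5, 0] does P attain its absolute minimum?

The derivative is -2x^2 - 7x - 5, which vanishes at x = -5/2 and x = -1.
Candidates: P(-5) = 89/6,  P(-5/2) = -119/24,  P(-1) = -23/6,  P(0) = -6.
Hence the absolute minimum is -6 at x = 0.

0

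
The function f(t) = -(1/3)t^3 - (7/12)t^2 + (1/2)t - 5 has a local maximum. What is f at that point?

f'(t) = -t^2 - (7/6)t + 1/2. Setting f'(t) = 0 gives t ∈ {-3/2, 1/3}.
Second-derivative test with f''(t) = -2t - 7/6: f''(-3/2) = 11/6 > 0 ⇒ local minimum; f''(1/3) = -11/6 < 0 ⇒ local maximum.
Thus f has its local maximum at t = 1/3, with value -1591/324.

-1591/324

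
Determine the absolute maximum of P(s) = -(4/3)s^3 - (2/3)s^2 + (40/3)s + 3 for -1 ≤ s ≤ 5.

1393/81

P'(s) = -4s^2 - (4/3)s + 40/3, whose only zero in [-1, 5] is s = 5/3.
Evaluating at the critical points and endpoints: P(-1) = -29/3, P(5/3) = 1393/81, P(5) = -341/3.
So the maximum is P(5/3) = 1393/81.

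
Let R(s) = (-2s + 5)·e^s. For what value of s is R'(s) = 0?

3/2

R'(s) = (-2)·e^s + (-2s + 5)·1·e^s = (-2s + 3)·e^s. Since e^s > 0, the only critical point is s = 3/2.
R''(3/2) has the same sign as -2 < 0, so this is a local maximum.
R(3/2) = (2)·e^(3/2) ≈ 8.9634.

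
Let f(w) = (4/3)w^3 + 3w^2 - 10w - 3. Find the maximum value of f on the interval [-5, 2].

239/12

f'(w) = 4w^2 + 6w - 10, which vanishes at w = -5/2 and w = 1.
Evaluating at the critical points and endpoints: f(-5) = -134/3, f(-5/2) = 239/12, f(1) = -26/3, f(2) = -1/3.
The maximum over the interval is 239/12, attained at w = -5/2.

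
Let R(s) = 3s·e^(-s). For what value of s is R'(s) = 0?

R'(s) = 3·e^(-s) + (3s)·(-1)·e^(-s) = (-3s + 3)·e^(-s). Since e^(-s) > 0, the only critical point is s = 1.
R''(1) has the same sign as -3 < 0, so this is a local maximum.
R(1) = (3)·e^(-1) ≈ 1.1036.

1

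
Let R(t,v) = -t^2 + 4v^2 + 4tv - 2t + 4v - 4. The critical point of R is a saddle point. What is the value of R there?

-3

∂R/∂t = -2t + 4v - 2 = 0 and ∂R/∂v = 4t + 8v + 4 = 0, so (t, v) = (-1, 0).
The Hessian has R_{tt} = -2, R_{vv} = 8, R_{tv} = 4, giving D = -32 < 0, so the point is a saddle point.
R(-1, 0) = -3.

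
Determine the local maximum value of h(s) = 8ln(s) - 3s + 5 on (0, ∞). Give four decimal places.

4.8466

h'(s) = 8/s − 3 = 0 gives s = 8/3.
h''(s) = -8/s², which is negative for s > 0, so this is a local maximum.
h(8/3) = 8·ln(8/3) - 8 + 5 ≈ 4.8466.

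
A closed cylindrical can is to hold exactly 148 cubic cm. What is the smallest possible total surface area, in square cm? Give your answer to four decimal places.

154.8896

With radius r and height h, πr²h = 148 so h = 148/(πr²), and S(r) = 2πr² + 2πrh = 2πr² + 2·148/r.
S'(r) = 4πr − 2·148/r² = 0 ⇒ r³ = 148/(2π), so r ≈ 2.8666 and h = 2r ≈ 5.7331.
S''(r) = 4π + 4·148/r³ > 0, so this is the minimum; S ≈ 154.8896.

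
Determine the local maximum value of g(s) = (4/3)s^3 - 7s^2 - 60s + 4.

g'(s) = 4s^2 - 14s - 60 = 0 at s = -5/2, 6.
Second-derivative test with g''(s) = 8s - 14: g''(-5/2) = -34 < 0 ⇒ local maximum; g''(6) = 34 > 0 ⇒ local minimum.
The local maximum is g(-5/2) = 1073/12.

1073/12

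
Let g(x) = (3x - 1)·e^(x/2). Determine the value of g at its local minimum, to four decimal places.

-2.6076

Differentiating with the product rule gives g'(x) = ((3/2)x + 5/2)·e^(x/2). Since e^(x/2) > 0, the only critical point is x = -5/3.
g''(-5/3) has the same sign as 3/2 > 0, so this is a local minimum.
g(-5/3) = (-6)·e^(-5/6) ≈ -2.6076.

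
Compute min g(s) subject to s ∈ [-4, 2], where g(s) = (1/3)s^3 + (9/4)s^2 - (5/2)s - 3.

The derivative is s^2 + (9/2)s - 5/2, whose only zero in [-4, 2] is s = 1/2.
Evaluating at the critical points and endpoints: g(-4) = 65/3; g(1/2) = -175/48; g(2) = 11/3.
Hence the absolute minimum is -175/48 at s = 1/2.

-175/48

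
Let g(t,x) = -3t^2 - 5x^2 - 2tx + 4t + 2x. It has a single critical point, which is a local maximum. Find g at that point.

∂g/∂t = -6t - 2x + 4 = 0 and ∂g/∂x = -2t - 10x + 2 = 0, so (t, x) = (9/14, 1/14).
The Hessian has g_{tt} = -6, g_{xx} = -10, g_{tx} = -2, giving D = 56 > 0 with g_{tt} < 0, so the point is a local maximum.
g(9/14, 1/14) = 19/14.

19/14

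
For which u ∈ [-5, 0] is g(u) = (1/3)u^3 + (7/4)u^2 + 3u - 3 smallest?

The derivative is u^2 + (7/2)u + 3, which vanishes at u = -2 and u = -3/2.
Candidates: g(-5) = -191/12; g(-2) = -14/3; g(-3/2) = -75/16; g(0) = -3.
Hence the absolute minimum is -191/12 at u = -5.

-5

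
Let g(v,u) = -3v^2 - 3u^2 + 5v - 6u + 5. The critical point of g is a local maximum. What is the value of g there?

∂g/∂v = -6v + 5 = 0 and ∂g/∂u = -6u - 6 = 0, so (v, u) = (5/6, -1).
The Hessian has g_{vv} = -6, g_{uu} = -6, g_{vu} = 0, giving D = 36 > 0 with g_{vv} < 0, so the point is a local maximum.
g(5/6, -1) = 121/12.

121/12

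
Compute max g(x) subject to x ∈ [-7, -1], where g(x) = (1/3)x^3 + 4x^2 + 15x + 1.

The derivative is x^2 + 8x + 15, which vanishes at x = -5 and x = -3.
Candidates: g(-7) = -67/3; g(-5) = -47/3; g(-3) = -17; g(-1) = -31/3.
So the maximum is g(-1) = -31/3.

-31/3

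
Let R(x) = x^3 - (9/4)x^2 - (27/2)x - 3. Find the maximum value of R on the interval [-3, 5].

141/16

Differentiating, R'(x) = 3x^2 - (9/2)x - 27/2; which vanishes at x = -3/2 and x = 3.
Evaluating at the critical points and endpoints: R(-3) = -39/4, R(-3/2) = 141/16, R(3) = -147/4, R(5) = -7/4.
Hence the absolute maximum is 141/16 at x = -3/2.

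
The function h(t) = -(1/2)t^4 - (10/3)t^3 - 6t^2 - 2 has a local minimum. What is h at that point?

-22/3

h'(t) = -2t^3 - 10t^2 - 12t = 0 at t = -3, -2, 0.
h''(t) = -6t^2 - 20t - 12. h''(-3) = -6 < 0 ⇒ local maximum; h''(-2) = 4 > 0 ⇒ local minimum; h''(0) = -12 < 0 ⇒ local maximum.
Thus h has its local minimum at t = -2, with value -22/3.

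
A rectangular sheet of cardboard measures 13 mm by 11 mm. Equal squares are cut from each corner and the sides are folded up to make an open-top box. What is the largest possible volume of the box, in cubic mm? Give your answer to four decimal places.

126.0104

With cut size x, the volume is V(x) = x(13 − 2x)(11 − 2x) for 0 < x < 5.5.
V'(x) = 12x^2 − 96x + 143. Setting V'(x) = 0 gives x ≈ 1.9793 (the root in (0, 5.5)).
V''(x) = 24x − 96 is negative there, so this is the maximum; V ≈ 126.0104.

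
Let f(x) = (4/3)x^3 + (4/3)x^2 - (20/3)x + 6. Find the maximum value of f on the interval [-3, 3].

34

The derivative is 4x^2 + (8/3)x - 20/3, which vanishes at x = -5/3 and x = 1.
Candidates: f(-3) = 2, f(-5/3) = 1186/81, f(1) = 2, f(3) = 34.
Hence the absolute maximum is 34 at x = 3.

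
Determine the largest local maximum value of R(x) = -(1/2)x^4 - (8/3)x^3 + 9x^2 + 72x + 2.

R'(x) = -2x^3 - 8x^2 + 18x + 72 = 0 at x = -4, -3, 3.
R''(x) = -6x^2 - 16x + 18. R''(-4) = -14 < 0 ⇒ local maximum; R''(-3) = 12 > 0 ⇒ local minimum; R''(3) = -84 < 0 ⇒ local maximum.
The largest local maximum is R(3) = 373/2.

373/2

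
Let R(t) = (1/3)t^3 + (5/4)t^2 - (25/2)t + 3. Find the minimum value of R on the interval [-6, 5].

Differentiating, R'(t) = t^2 + (5/2)t - 25/2; which vanishes at t = -5 and t = 5/2.
Evaluating at the critical points and endpoints: R(-6) = 51,  R(-5) = 661/12,  R(5/2) = -731/48,  R(5) = 161/12.
Hence the absolute minimum is -731/48 at t = 5/2.

-731/48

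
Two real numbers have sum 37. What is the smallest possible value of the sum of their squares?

With a + b = 37, a^2 + b^2 = a^2 + (37 − a)^2.
The derivative 2a − 2(37 − a) = 4a − 74 vanishes at a = 37/2; second derivative 4 > 0, a minimum.
The minimum is 2·(37/2)^2 = 1369/2.

1369/2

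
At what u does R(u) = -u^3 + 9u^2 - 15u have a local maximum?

5

R'(u) = -3u^2 + 18u - 15. Setting R'(u) = 0 gives u ∈ {1, 5}.
R''(u) = -6u + 18. R''(1) = 12 > 0 ⇒ local minimum; R''(5) = -12 < 0 ⇒ local maximum.
Thus R has its local maximum at u = 5, with value 25.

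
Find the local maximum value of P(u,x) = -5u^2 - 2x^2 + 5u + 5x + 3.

∂P/∂u = -10u + 5 = 0 and ∂P/∂x = -4x + 5 = 0, so (u, x) = (1/2, 5/4).
The Hessian has P_{uu} = -10, P_{xx} = -4, P_{ux} = 0, giving D = 40 > 0 with P_{uu} < 0, so the point is a local maximum.
P(1/2, 5/4) = 59/8.

59/8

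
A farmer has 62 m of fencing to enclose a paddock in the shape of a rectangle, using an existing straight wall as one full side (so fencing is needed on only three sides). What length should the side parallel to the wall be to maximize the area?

Let the sides perpendicular to the wall have length x and the parallel side y, so 2x + y = 62 and the area is A = xy = x(62 − 2x).
A'(x) = 62 − 4x = 0 gives x = 31/2, and A''(x) = −4 < 0 confirms a maximum.
Then y = 62 − 2·31/2 = 31 and A = 961/2.

31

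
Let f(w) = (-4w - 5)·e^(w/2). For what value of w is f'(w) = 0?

-13/4

By the product rule, f'(w) = (-2w - 13/2)·e^(w/2). Since e^(w/2) > 0, the only critical point is w = -13/4.
f''(-13/4) has the same sign as -2 < 0, so this is a local maximum.
f(-13/4) = (8)·e^(-13/8) ≈ 1.5753.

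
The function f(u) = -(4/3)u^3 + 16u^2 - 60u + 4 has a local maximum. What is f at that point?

Critical points: f'(u) = -4u^2 + 32u - 60 vanishes at u = 3, 5.
Second-derivative test with f''(u) = -8u + 32: f''(3) = 8 > 0 ⇒ local minimum; f''(5) = -8 < 0 ⇒ local maximum.
The local maximum is f(5) = -188/3.

-188/3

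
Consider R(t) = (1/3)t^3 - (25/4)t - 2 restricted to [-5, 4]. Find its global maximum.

Differentiating, R'(t) = t^2 - 25/4; which vanishes at t = -5/2 and t = 5/2.
Candidates: R(-5) = -149/12, R(-5/2) = 101/12, R(5/2) = -149/12, R(4) = -17/3.
So the maximum is R(-5/2) = 101/12.

101/12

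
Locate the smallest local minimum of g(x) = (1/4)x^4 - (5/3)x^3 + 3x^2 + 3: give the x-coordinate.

g'(x) = x^3 - 5x^2 + 6x. Setting g'(x) = 0 gives x ∈ {0, 2, 3}.
Since g''(x) = 3x^2 - 10x + 6, we get g''(0) = 6 > 0 ⇒ local minimum; g''(2) = -2 < 0 ⇒ local maximum; g''(3) = 3 > 0 ⇒ local minimum.
Thus g has its smallest local minimum at x = 0, with value 3.

0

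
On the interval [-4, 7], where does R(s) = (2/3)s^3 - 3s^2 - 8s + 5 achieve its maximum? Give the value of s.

7

The derivative is 2s^2 - 6s - 8, which vanishes at s = -1 and s = 4.
Candidates: R(-4) = -161/3,  R(-1) = 28/3,  R(4) = -97/3,  R(7) = 92/3.
Hence the absolute maximum is 92/3 at s = 7.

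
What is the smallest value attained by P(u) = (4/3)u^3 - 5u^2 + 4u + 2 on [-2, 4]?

The derivative is 4u^2 - 10u + 4, which vanishes at u = 1/2 and u = 2.
Compare values at every candidate in [-2, 4]: P(-2) = -110/3,  P(1/2) = 35/12,  P(2) = 2/3,  P(4) = 70/3.
So the minimum is P(-2) = -110/3.

-110/3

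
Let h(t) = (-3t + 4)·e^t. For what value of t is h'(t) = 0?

1/3

By the product rule, h'(t) = (-3t + 1)·e^t. Since e^t > 0, the only critical point is t = 1/3.
h''(1/3) has the same sign as -3 < 0, so this is a local maximum.
h(1/3) = (3)·e^(1/3) ≈ 4.1868.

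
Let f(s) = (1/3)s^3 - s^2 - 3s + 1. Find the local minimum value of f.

-8

f'(s) = s^2 - 2s - 3. Setting f'(s) = 0 gives s ∈ {-1, 3}.
Second-derivative test with f''(s) = 2s - 2: f''(-1) = -4 < 0 ⇒ local maximum; f''(3) = 4 > 0 ⇒ local minimum.
Thus f has its local minimum at s = 3, with value -8.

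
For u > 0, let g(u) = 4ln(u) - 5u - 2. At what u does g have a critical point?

4/5

g'(u) = 4/u − 5 = 0 gives u = 4/5.
g''(u) = -4/u², which is negative for u > 0, so this is a local maximum.
g(4/5) = 4·ln(4/5) - 4 - 2 ≈ -6.8926.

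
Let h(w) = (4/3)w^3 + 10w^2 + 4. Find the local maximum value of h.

262/3

Critical points: h'(w) = 4w^2 + 20w vanishes at w = -5, 0.
Second-derivative test with h''(w) = 8w + 20: h''(-5) = -20 < 0 ⇒ local maximum; h''(0) = 20 > 0 ⇒ local minimum.
Thus h has its local maximum at w = -5, with value 262/3.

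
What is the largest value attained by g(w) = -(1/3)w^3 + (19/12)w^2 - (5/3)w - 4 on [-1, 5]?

-5/12

The derivative is -w^2 + (19/6)w - 5/3, which vanishes at w = 2/3 and w = 5/2.
Evaluating at the critical points and endpoints: g(-1) = -5/12,  g(2/3) = -365/81,  g(5/2) = -167/48,  g(5) = -173/12.
So the maximum is g(-1) = -5/12.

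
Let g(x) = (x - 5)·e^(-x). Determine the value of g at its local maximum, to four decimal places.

0.0025

g'(x) = 1·e^(-x) + (x - 5)·(-1)·e^(-x) = (-x + 6)·e^(-x). Since e^(-x) > 0, the only critical point is x = 6.
g''(6) has the same sign as -1 < 0, so this is a local maximum.
g(6) = (1)·e^(-6) ≈ 0.0025.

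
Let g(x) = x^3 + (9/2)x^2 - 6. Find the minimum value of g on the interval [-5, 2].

-37/2

g'(x) = 3x^2 + 9x, which vanishes at x = -3 and x = 0.
Evaluating at the critical points and endpoints: g(-5) = -37/2,  g(-3) = 15/2,  g(0) = -6,  g(2) = 20.
Hence the absolute minimum is -37/2 at x = -5.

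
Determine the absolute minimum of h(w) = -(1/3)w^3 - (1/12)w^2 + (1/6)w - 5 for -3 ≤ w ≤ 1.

h'(w) = -w^2 - (1/6)w + 1/6, which vanishes at w = -1/2 and w = 1/3.
Compare values at every candidate in [-3, 1]: h(-3) = 11/4, h(-1/2) = -81/16, h(1/3) = -1609/324, h(1) = -21/4.
The minimum over the interval is -21/4, attained at w = 1.

-21/4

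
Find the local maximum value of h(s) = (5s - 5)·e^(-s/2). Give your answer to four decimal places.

By the product rule, h'(s) = (-(5/2)s + 15/2)·e^(-s/2). Since e^(-s/2) > 0, the only critical point is s = 3.
h''(3) has the same sign as -5/2 < 0, so this is a local maximum.
h(3) = (10)·e^(-3/2) ≈ 2.2313.

2.2313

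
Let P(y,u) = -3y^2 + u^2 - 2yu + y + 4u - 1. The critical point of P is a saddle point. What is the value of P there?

-55/16

∂P/∂y = -6y - 2u + 1 = 0 and ∂P/∂u = -2y + 2u + 4 = 0, so (y, u) = (5/8, -11/8).
The Hessian has P_{yy} = -6, P_{uu} = 2, P_{yu} = -2, giving D = -16 < 0, so the point is a saddle point.
P(5/8, -11/8) = -55/16.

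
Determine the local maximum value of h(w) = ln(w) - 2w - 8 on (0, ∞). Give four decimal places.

h'(w) = 1/w − 2 = 0 gives w = 1/2.
h''(w) = -1/w², which is negative for w > 0, so this is a local maximum.
h(1/2) = 1·ln(1/2) - 1 - 8 ≈ -9.6931.

-9.6931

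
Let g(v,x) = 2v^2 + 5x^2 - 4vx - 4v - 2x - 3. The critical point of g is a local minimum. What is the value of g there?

-8

∂g/∂v = 4v - 4x - 4 = 0 and ∂g/∂x = -4v + 10x - 2 = 0, so (v, x) = (2, 1).
The Hessian has g_{vv} = 4, g_{xx} = 10, g_{vx} = -4, giving D = 24 > 0 with g_{vv} > 0, so the point is a local minimum.
g(2, 1) = -8.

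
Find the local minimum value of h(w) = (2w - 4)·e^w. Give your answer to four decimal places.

-5.4366

h'(w) = 2·e^w + (2w - 4)·1·e^w = (2w - 2)·e^w. Since e^w > 0, the only critical point is w = 1.
h''(1) has the same sign as 2 > 0, so this is a local minimum.
h(1) = (-2)·e^(1) ≈ -5.4366.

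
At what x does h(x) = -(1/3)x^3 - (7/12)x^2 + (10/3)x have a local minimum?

Critical points: h'(x) = -x^2 - (7/6)x + 10/3 vanishes at x = -5/2, 4/3.
Second-derivative test with h''(x) = -2x - 7/6: h''(-5/2) = 23/6 > 0 ⇒ local minimum; h''(4/3) = -23/6 < 0 ⇒ local maximum.
So the local minimum value is h(-5/2) = -325/48.

-5/2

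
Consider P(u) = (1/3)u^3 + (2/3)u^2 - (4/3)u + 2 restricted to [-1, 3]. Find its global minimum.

Differentiating, P'(u) = u^2 + (4/3)u - 4/3; whose only zero in [-1, 3] is u = 2/3.
Candidates: P(-1) = 11/3; P(2/3) = 122/81; P(3) = 13.
Hence the absolute minimum is 122/81 at u = 2/3.

122/81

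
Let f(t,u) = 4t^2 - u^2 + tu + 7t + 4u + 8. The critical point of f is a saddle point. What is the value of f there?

∂f/∂t = 8t + u + 7 = 0 and ∂f/∂u = t - 2u + 4 = 0, so (t, u) = (-18/17, 25/17).
The Hessian has f_{tt} = 8, f_{uu} = -2, f_{tu} = 1, giving D = -17 < 0, so the point is a saddle point.
f(-18/17, 25/17) = 123/17.

123/17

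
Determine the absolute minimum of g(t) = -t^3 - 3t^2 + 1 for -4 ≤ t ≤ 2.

g'(t) = -3t^2 - 6t, which vanishes at t = -2 and t = 0.
Evaluating at the critical points and endpoints: g(-4) = 17, g(-2) = -3, g(0) = 1, g(2) = -19.
So the minimum is g(2) = -19.

-19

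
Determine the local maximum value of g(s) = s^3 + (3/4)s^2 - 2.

Critical points: g'(s) = 3s^2 + (3/2)s vanishes at s = -1/2, 0.
Second-derivative test with g''(s) = 6s + 3/2: g''(-1/2) = -3/2 < 0 ⇒ local maximum; g''(0) = 3/2 > 0 ⇒ local minimum.
Thus g has its local maximum at s = -1/2, with value -31/16.

-31/16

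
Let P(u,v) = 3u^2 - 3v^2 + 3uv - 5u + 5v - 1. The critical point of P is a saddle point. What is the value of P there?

∂P/∂u = 6u + 3v - 5 = 0 and ∂P/∂v = 3u - 6v + 5 = 0, so (u, v) = (1/3, 1).
The Hessian has P_{uu} = 6, P_{vv} = -6, P_{uv} = 3, giving D = -45 < 0, so the point is a saddle point.
P(1/3, 1) = 2/3.

2/3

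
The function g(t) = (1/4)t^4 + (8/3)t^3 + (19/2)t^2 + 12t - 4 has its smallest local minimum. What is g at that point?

-107/12

g'(t) = t^3 + 8t^2 + 19t + 12 = 0 at t = -4, -3, -1.
g''(t) = 3t^2 + 16t + 19. g''(-4) = 3 > 0 ⇒ local minimum; g''(-3) = -2 < 0 ⇒ local maximum; g''(-1) = 6 > 0 ⇒ local minimum.
The smallest local minimum is g(-1) = -107/12.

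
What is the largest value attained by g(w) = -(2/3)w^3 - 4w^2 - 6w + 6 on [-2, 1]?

Differentiating, g'(w) = -2w^2 - 8w - 6; whose only zero in [-2, 1] is w = -1.
Candidates: g(-2) = 22/3; g(-1) = 26/3; g(1) = -14/3.
So the maximum is g(-1) = 26/3.

26/3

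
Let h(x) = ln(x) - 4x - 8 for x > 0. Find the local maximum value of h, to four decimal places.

-10.3863

h'(x) = 1/x − 4 = 0 gives x = 1/4.
h''(x) = -1/x², which is negative for x > 0, so this is a local maximum.
h(1/4) = 1·ln(1/4) - 1 - 8 ≈ -10.3863.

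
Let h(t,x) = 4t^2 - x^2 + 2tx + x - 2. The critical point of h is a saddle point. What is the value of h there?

∂h/∂t = 8t + 2x = 0 and ∂h/∂x = 2t - 2x + 1 = 0, so (t, x) = (-1/10, 2/5).
The Hessian has h_{tt} = 8, h_{xx} = -2, h_{tx} = 2, giving D = -20 < 0, so the point is a saddle point.
h(-1/10, 2/5) = -9/5.

-9/5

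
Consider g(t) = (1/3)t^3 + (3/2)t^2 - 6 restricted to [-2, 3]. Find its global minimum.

-6

g'(t) = t^2 + 3t, whose only zero in [-2, 3] is t = 0.
Compare values at every candidate in [-2, 3]: g(-2) = -8/3; g(0) = -6; g(3) = 33/2.
Hence the absolute minimum is -6 at t = 0.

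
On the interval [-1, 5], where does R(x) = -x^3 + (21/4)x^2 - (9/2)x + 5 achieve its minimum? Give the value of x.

Differentiating, R'(x) = -3x^2 + (21/2)x - 9/2; which vanishes at x = 1/2 and x = 3.
Evaluating at the critical points and endpoints: R(-1) = 63/4,  R(1/2) = 63/16,  R(3) = 47/4,  R(5) = -45/4.
Hence the absolute minimum is -45/4 at x = 5.

5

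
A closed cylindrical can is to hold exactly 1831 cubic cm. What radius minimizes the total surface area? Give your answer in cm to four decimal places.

6.6298

With radius r and height h, πr²h = 1831 so h = 1831/(πr²), and S(r) = 2πr² + 2πrh = 2πr² + 2·1831/r.
S'(r) = 4πr − 2·1831/r² = 0 ⇒ r³ = 1831/(2π), so r ≈ 6.6298 and h = 2r ≈ 13.2597.
S''(r) = 4π + 4·1831/r³ > 0, so this is the minimum; S ≈ 828.5272.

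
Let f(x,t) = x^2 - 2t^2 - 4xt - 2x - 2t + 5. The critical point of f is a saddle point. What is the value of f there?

11/2

∂f/∂x = 2x - 4t - 2 = 0 and ∂f/∂t = -4x - 4t - 2 = 0, so (x, t) = (0, -1/2).
The Hessian has f_{xx} = 2, f_{tt} = -4, f_{xt} = -4, giving D = -24 < 0, so the point is a saddle point.
f(0, -1/2) = 11/2.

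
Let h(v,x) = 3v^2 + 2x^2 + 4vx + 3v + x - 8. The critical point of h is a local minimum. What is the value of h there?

∂h/∂v = 6v + 4x + 3 = 0 and ∂h/∂x = 4v + 4x + 1 = 0, so (v, x) = (-1, 3/4).
The Hessian has h_{vv} = 6, h_{xx} = 4, h_{vx} = 4, giving D = 8 > 0 with h_{vv} > 0, so the point is a local minimum.
h(-1, 3/4) = -73/8.

-73/8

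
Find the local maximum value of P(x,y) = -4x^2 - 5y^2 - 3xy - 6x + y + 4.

486/71

∂P/∂x = -8x - 3y - 6 = 0 and ∂P/∂y = -3x - 10y + 1 = 0, so (x, y) = (-63/71, 26/71).
The Hessian has P_{xx} = -8, P_{yy} = -10, P_{xy} = -3, giving D = 71 > 0 with P_{xx} < 0, so the point is a local maximum.
P(-63/71, 26/71) = 486/71.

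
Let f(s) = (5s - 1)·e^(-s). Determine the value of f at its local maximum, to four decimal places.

1.5060

By the product rule, f'(s) = (-5s + 6)·e^(-s). Since e^(-s) > 0, the only critical point is s = 6/5.
f''(6/5) has the same sign as -5 < 0, so this is a local maximum.
f(6/5) = (5)·e^(-6/5) ≈ 1.5060.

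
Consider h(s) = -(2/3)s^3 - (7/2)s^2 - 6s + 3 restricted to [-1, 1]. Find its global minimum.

The derivative is -2s^2 - 7s - 6, which has no zeros in [-1, 1].
Evaluating at the critical points and endpoints: h(-1) = 37/6; h(1) = -43/6.
The minimum over the interval is -43/6, attained at s = 1.

-43/6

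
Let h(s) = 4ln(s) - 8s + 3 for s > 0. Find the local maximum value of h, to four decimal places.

h'(s) = 4/s − 8 = 0 gives s = 1/2.
h''(s) = -4/s², which is negative for s > 0, so this is a local maximum.
h(1/2) = 4·ln(1/2) - 4 + 3 ≈ -3.7726.

-3.7726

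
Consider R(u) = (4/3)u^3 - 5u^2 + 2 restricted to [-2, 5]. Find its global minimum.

-86/3

The derivative is 4u^2 - 10u, which vanishes at u = 0 and u = 5/2.
Evaluating at the critical points and endpoints: R(-2) = -86/3,  R(0) = 2,  R(5/2) = -101/12,  R(5) = 131/3.
Hence the absolute minimum is -86/3 at u = -2.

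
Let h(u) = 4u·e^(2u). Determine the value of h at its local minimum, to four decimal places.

-0.7358

h'(u) = 4·e^(2u) + (4u)·2·e^(2u) = (8u + 4)·e^(2u). Since e^(2u) > 0, the only critical point is u = -1/2.
h''(-1/2) has the same sign as 8 > 0, so this is a local minimum.
h(-1/2) = (-2)·e^(-1) ≈ -0.7358.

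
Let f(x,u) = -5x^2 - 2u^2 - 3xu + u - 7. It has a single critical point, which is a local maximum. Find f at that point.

∂f/∂x = -10x - 3u = 0 and ∂f/∂u = -3x - 4u + 1 = 0, so (x, u) = (-3/31, 10/31).
The Hessian has f_{xx} = -10, f_{uu} = -4, f_{xu} = -3, giving D = 31 > 0 with f_{xx} < 0, so the point is a local maximum.
f(-3/31, 10/31) = -212/31.

-212/31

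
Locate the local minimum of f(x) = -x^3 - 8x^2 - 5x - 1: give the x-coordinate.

f'(x) = -3x^2 - 16x - 5. Setting f'(x) = 0 gives x ∈ {-5, -1/3}.
Since f''(x) = -6x - 16, we get f''(-5) = 14 > 0 ⇒ local minimum; f''(-1/3) = -14 < 0 ⇒ local maximum.
So the local minimum value is f(-5) = -51.

-5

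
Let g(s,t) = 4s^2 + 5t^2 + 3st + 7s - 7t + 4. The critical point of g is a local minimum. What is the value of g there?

-304/71

∂g/∂s = 8s + 3t + 7 = 0 and ∂g/∂t = 3s + 10t - 7 = 0, so (s, t) = (-91/71, 77/71).
The Hessian has g_{ss} = 8, g_{tt} = 10, g_{st} = 3, giving D = 71 > 0 with g_{ss} > 0, so the point is a local minimum.
g(-91/71, 77/71) = -304/71.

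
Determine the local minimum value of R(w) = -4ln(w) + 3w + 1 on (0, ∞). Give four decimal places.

R'(w) = -4/w + 3 = 0 gives w = 4/3.
R''(w) = 4/w², which is positive for w > 0, so this is a local minimum.
R(4/3) = -4·ln(4/3) + 4 + 1 ≈ 3.8493.

3.8493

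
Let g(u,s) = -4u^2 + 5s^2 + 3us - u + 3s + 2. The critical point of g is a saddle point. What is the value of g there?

∂g/∂u = -8u + 3s - 1 = 0 and ∂g/∂s = 3u + 10s + 3 = 0, so (u, s) = (-19/89, -21/89).
The Hessian has g_{uu} = -8, g_{ss} = 10, g_{us} = 3, giving D = -89 < 0, so the point is a saddle point.
g(-19/89, -21/89) = 156/89.

156/89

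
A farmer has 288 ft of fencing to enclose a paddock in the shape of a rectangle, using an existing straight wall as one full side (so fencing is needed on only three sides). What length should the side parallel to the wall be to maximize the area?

Let the sides perpendicular to the wall have length x and the parallel side y, so 2x + y = 288 and the area is A = xy = x(288 − 2x).
A'(x) = 288 − 4x = 0 gives x = 72, and A''(x) = −4 < 0 confirms a maximum.
Then y = 288 − 2·72 = 144 and A = 10368.

144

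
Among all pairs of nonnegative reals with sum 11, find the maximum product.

With x + y = 11, the product is P(x) = x(11 − x).
P'(x) = 11 − 2x = 0 gives x = 11/2; P'' = −2 < 0, so this is the maximum.
P = 11/2·11/2 = 121/4.

121/4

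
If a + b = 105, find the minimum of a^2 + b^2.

With a + b = 105, a^2 + b^2 = a^2 + (105 − a)^2.
The derivative 2a − 2(105 − a) = 4a − 210 vanishes at a = 105/2; second derivative 4 > 0, a minimum.
The minimum is 2·(105/2)^2 = 11025/2.

11025/2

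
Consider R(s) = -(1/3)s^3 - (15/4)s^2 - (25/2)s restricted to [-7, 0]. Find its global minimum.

0

Differentiating, R'(s) = -s^2 - (15/2)s - 25/2; which vanishes at s = -5 and s = -5/2.
Evaluating at the critical points and endpoints: R(-7) = 217/12,  R(-5) = 125/12,  R(-5/2) = 625/48,  R(0) = 0.
So the minimum is R(0) = 0.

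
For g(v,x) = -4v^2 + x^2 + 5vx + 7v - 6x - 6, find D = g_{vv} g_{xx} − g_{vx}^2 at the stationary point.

-41

∂g/∂v = -8v + 5x + 7 = 0 and ∂g/∂x = 5v + 2x - 6 = 0, so (v, x) = (44/41, 13/41).
The Hessian has g_{vv} = -8, g_{xx} = 2, g_{vx} = 5, giving D = -41 < 0, so the point is a saddle point.
D = (-8)·(2) − (5)^2 = -41.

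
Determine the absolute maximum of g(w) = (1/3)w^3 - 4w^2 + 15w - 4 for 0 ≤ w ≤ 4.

14

The derivative is w^2 - 8w + 15, whose only zero in [0, 4] is w = 3.
Compare values at every candidate in [0, 4]: g(0) = -4, g(3) = 14, g(4) = 40/3.
The maximum over the interval is 14, attained at w = 3.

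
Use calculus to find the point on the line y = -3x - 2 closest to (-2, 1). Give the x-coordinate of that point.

Minimize D(x)^2 = (x + 2)^2 + (-3x - 3)^2.
d/dx[D^2] = 2(x + 2) + 2·(-3)·(-3x - 3) = 0 ⇒ x = -11/10.
Then y = 13/10 and the distance is √(9/10) ≈ 0.9487.

-11/10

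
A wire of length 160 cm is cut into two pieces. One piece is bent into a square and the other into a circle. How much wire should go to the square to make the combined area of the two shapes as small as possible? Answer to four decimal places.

89.6159

Let x be the length used for the square. Square side x/4; circle radius (160−x)/(2π).
A(x) = (x/4)² + π·((160−x)/(2π))² = x²/16 + (160−x)²/(4π) for 0 ≤ x ≤ 160. A'(x) = x/8 − (160−x)/(2π) = 0 gives x = 4·160/(π+4) ≈ 89.6159.
A'' = 1/8 + 1/(2π) > 0, so this gives the minimum combined area; x ≈ 89.6159 cm to the square.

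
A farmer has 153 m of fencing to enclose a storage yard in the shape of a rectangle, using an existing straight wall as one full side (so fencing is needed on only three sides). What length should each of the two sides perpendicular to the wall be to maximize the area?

153/4

Let the sides perpendicular to the wall have length x and the parallel side y, so 2x + y = 153 and the area is A = xy = x(153 − 2x).
A'(x) = 153 − 4x = 0 gives x = 153/4, and A''(x) = −4 < 0 confirms a maximum.
Then y = 153 − 2·153/4 = 153/2 and A = 23409/8.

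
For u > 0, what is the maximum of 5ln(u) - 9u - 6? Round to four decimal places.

-13.9389

P'(u) = 5/u − 9 = 0 gives u = 5/9.
P''(u) = -5/u², which is negative for u > 0, so this is a local maximum.
P(5/9) = 5·ln(5/9) - 5 - 6 ≈ -13.9389.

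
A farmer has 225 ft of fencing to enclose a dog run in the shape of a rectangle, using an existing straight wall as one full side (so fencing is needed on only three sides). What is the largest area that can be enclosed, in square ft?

Let the sides perpendicular to the wall have length x and the parallel side y, so 2x + y = 225 and the area is A = xy = x(225 − 2x).
A'(x) = 225 − 4x = 0 gives x = 225/4, and A''(x) = −4 < 0 confirms a maximum.
Then y = 225 − 2·225/4 = 225/2 and A = 50625/8.

50625/8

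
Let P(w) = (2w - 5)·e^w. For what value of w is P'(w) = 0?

3/2

P'(w) = 2·e^w + (2w - 5)·1·e^w = (2w - 3)·e^w. Since e^w > 0, the only critical point is w = 3/2.
P''(3/2) has the same sign as 2 > 0, so this is a local minimum.
P(3/2) = (-2)·e^(3/2) ≈ -8.9634.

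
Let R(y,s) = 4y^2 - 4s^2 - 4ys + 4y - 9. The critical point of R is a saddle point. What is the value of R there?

∂R/∂y = 8y - 4s + 4 = 0 and ∂R/∂s = -4y - 8s = 0, so (y, s) = (-2/5, 1/5).
The Hessian has R_{yy} = 8, R_{ss} = -8, R_{ys} = -4, giving D = -80 < 0, so the point is a saddle point.
R(-2/5, 1/5) = -49/5.

-49/5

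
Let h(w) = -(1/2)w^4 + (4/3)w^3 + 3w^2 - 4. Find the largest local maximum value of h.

37/2

Critical points: h'(w) = -2w^3 + 4w^2 + 6w vanishes at w = -1, 0, 3.
Second-derivative test with h''(w) = -6w^2 + 8w + 6: h''(-1) = -8 < 0 ⇒ local maximum; h''(0) = 6 > 0 ⇒ local minimum; h''(3) = -24 < 0 ⇒ local maximum.
The largest local maximum is h(3) = 37/2.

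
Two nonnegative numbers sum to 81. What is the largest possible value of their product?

6561/4

With x + y = 81, the product is P(x) = x(81 − x).
P'(x) = 81 − 2x = 0 gives x = 81/2; P'' = −2 < 0, so this is the maximum.
P = 81/2·81/2 = 6561/4.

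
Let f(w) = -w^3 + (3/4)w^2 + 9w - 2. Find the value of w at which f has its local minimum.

-3/2

f'(w) = -3w^2 + (3/2)w + 9. Setting f'(w) = 0 gives w ∈ {-3/2, 2}.
f''(w) = -6w + 3/2. f''(-3/2) = 21/2 > 0 ⇒ local minimum; f''(2) = -21/2 < 0 ⇒ local maximum.
So the local minimum value is f(-3/2) = -167/16.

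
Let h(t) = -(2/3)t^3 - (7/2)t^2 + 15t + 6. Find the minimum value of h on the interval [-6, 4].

-439/6

The derivative is -2t^2 - 7t + 15, which vanishes at t = -5 and t = 3/2.
Candidates: h(-6) = -66, h(-5) = -439/6, h(3/2) = 147/8, h(4) = -98/3.
Hence the absolute minimum is -439/6 at t = -5.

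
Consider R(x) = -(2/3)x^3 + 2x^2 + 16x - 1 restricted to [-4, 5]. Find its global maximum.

R'(x) = -2x^2 + 4x + 16, which vanishes at x = -2 and x = 4.
Compare values at every candidate in [-4, 5]: R(-4) = 29/3; R(-2) = -59/3; R(4) = 157/3; R(5) = 137/3.
So the maximum is R(4) = 157/3.

157/3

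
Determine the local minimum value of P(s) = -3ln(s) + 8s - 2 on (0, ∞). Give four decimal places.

3.9425

P'(s) = -3/s + 8 = 0 gives s = 3/8.
P''(s) = 3/s², which is positive for s > 0, so this is a local minimum.
P(3/8) = -3·ln(3/8) + 3 - 2 ≈ 3.9425.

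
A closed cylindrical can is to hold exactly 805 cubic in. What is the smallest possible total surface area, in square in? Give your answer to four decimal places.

With radius r and height h, πr²h = 805 so h = 805/(πr²), and S(r) = 2πr² + 2πrh = 2πr² + 2·805/r.
S'(r) = 4πr − 2·805/r² = 0 ⇒ r³ = 805/(2π), so r ≈ 5.0413 and h = 2r ≈ 10.0825.
S''(r) = 4π + 4·805/r³ > 0, so this is the minimum; S ≈ 479.0474.

479.0474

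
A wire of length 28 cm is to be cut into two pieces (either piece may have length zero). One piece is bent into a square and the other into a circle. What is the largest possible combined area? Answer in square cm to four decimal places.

Let x be the length used for the square. Square side x/4; circle radius (28−x)/(2π).
A(x) = (x/4)² + π·((28−x)/(2π))² = x²/16 + (28−x)²/(4π) for 0 ≤ x ≤ 28. A'(x) = x/8 − (28−x)/(2π) = 0 gives x = 4·28/(π+4) ≈ 15.6828.
A'' > 0, so the interior critical point is a minimum; the maximum is at an endpoint. A(0) = 62.3887 and A(28) = 49.0000, so the largest area is 62.3887.

62.3887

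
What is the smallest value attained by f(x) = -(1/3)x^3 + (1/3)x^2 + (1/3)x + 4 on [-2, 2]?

10/3

The derivative is -x^2 + (2/3)x + 1/3, which vanishes at x = -1/3 and x = 1.
Evaluating at the critical points and endpoints: f(-2) = 22/3, f(-1/3) = 319/81, f(1) = 13/3, f(2) = 10/3.
The minimum over the interval is 10/3, attained at x = 2.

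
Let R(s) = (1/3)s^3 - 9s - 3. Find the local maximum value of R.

R'(s) = s^2 - 9 = 0 at s = -3, 3.
Second-derivative test with R''(s) = 2s: R''(-3) = -6 < 0 ⇒ local maximum; R''(3) = 6 > 0 ⇒ local minimum.
Thus R has its local maximum at s = -3, with value 15.

15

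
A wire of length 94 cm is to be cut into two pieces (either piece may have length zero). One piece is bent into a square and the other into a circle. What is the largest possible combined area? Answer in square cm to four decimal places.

Let x be the length used for the square. Square side x/4; circle radius (94−x)/(2π).
A(x) = (x/4)² + π·((94−x)/(2π))² = x²/16 + (94−x)²/(4π) for 0 ≤ x ≤ 94. A'(x) = x/8 − (94−x)/(2π) = 0 gives x = 4·94/(π+4) ≈ 52.6493.
A'' > 0, so the interior critical point is a minimum; the maximum is at an endpoint. A(0) = 703.1465 and A(94) = 552.2500, so the largest area is 703.1465.

703.1465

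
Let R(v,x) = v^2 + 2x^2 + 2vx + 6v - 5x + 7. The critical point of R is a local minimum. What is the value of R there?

∂R/∂v = 2v + 2x + 6 = 0 and ∂R/∂x = 2v + 4x - 5 = 0, so (v, x) = (-17/2, 11/2).
The Hessian has R_{vv} = 2, R_{xx} = 4, R_{vx} = 2, giving D = 4 > 0 with R_{vv} > 0, so the point is a local minimum.
R(-17/2, 11/2) = -129/4.

-129/4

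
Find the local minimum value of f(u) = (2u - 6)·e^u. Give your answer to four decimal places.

-14.7781

By the product rule, f'(u) = (2u - 4)·e^u. Since e^u > 0, the only critical point is u = 2.
f''(2) has the same sign as 2 > 0, so this is a local minimum.
f(2) = (-2)·e^(2) ≈ -14.7781.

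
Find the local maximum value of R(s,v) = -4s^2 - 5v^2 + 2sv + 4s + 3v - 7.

∂R/∂s = -8s + 2v + 4 = 0 and ∂R/∂v = 2s - 10v + 3 = 0, so (s, v) = (23/38, 8/19).
The Hessian has R_{ss} = -8, R_{vv} = -10, R_{sv} = 2, giving D = 76 > 0 with R_{ss} < 0, so the point is a local maximum.
R(23/38, 8/19) = -98/19.

-98/19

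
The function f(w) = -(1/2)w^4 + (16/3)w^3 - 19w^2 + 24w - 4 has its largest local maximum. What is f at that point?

35/6

Critical points: f'(w) = -2w^3 + 16w^2 - 38w + 24 vanishes at w = 1, 3, 4.
Second-derivative test with f''(w) = -6w^2 + 32w - 38: f''(1) = -12 < 0 ⇒ local maximum; f''(3) = 4 > 0 ⇒ local minimum; f''(4) = -6 < 0 ⇒ local maximum.
So the largest local maximum value is f(1) = 35/6.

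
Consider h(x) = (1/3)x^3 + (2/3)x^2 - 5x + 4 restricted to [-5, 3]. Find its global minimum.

-76/81

Differentiating, h'(x) = x^2 + (4/3)x - 5; which vanishes at x = -3 and x = 5/3.
Evaluating at the critical points and endpoints: h(-5) = 4; h(-3) = 16; h(5/3) = -76/81; h(3) = 4.
So the minimum is h(5/3) = -76/81.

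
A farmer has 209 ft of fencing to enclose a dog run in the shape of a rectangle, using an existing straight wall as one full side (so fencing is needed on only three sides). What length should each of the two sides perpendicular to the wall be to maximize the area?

209/4

Let the sides perpendicular to the wall have length x and the parallel side y, so 2x + y = 209 and the area is A = xy = x(209 − 2x).
A'(x) = 209 − 4x = 0 gives x = 209/4, and A''(x) = −4 < 0 confirms a maximum.
Then y = 209 − 2·209/4 = 209/2 and A = 43681/8.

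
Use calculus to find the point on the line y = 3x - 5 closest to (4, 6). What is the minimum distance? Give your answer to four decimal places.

Minimize D(x)^2 = (x - 4)^2 + (3x - 11)^2.
d/dx[D^2] = 2(x - 4) + 2·3·(3x - 11) = 0 ⇒ x = 37/10.
Then y = 61/10 and the distance is √(1/10) ≈ 0.3162.

0.3162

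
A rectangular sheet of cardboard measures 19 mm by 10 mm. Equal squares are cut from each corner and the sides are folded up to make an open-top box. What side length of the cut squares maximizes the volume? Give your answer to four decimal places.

With cut size x, the volume is V(x) = x(19 − 2x)(10 − 2x) for 0 < x < 5.
V'(x) = 12x^2 − 116x + 190. Setting V'(x) = 0 gives x ≈ 2.0897 (the root in (0, 5)).
V''(x) = 24x − 116 is negative there, so this is the maximum; V ≈ 180.2675.

2.0897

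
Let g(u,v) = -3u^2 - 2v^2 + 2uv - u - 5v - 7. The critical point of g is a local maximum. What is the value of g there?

∂g/∂u = -6u + 2v - 1 = 0 and ∂g/∂v = 2u - 4v - 5 = 0, so (u, v) = (-7/10, -8/5).
The Hessian has g_{uu} = -6, g_{vv} = -4, g_{uv} = 2, giving D = 20 > 0 with g_{uu} < 0, so the point is a local maximum.
g(-7/10, -8/5) = -53/20.

-53/20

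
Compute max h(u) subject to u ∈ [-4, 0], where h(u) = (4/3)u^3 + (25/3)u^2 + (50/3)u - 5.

The derivative is 4u^2 + (50/3)u + 50/3, which vanishes at u = -5/2 and u = -5/3.
Candidates: h(-4) = -71/3,  h(-5/2) = -185/12,  h(-5/3) = -1280/81,  h(0) = -5.
So the maximum is h(0) = -5.

-5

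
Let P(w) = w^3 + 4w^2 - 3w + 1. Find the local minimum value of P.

13/27

P'(w) = 3w^2 + 8w - 3. Setting P'(w) = 0 gives w ∈ {-3, 1/3}.
Second-derivative test with P''(w) = 6w + 8: P''(-3) = -10 < 0 ⇒ local maximum; P''(1/3) = 10 > 0 ⇒ local minimum.
Thus P has its local minimum at w = 1/3, with value 13/27.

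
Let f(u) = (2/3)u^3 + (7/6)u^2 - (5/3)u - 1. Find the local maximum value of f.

313/162

f'(u) = 2u^2 + (7/3)u - 5/3. Setting f'(u) = 0 gives u ∈ {-5/3, 1/2}.
Second-derivative test with f''(u) = 4u + 7/3: f''(-5/3) = -13/3 < 0 ⇒ local maximum; f''(1/2) = 13/3 > 0 ⇒ local minimum.
So the local maximum value is f(-5/3) = 313/162.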